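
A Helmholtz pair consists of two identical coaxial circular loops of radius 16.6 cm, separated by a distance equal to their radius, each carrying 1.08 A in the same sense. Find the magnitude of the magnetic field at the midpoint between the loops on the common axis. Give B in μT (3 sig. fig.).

Each loop contributes B = μ₀IR²/[2(R²+z²)^(3/2)] on the axis, with z measured from that loop.
Loop 1 (z = 0.083 m): B₁ = 2.93×10⁻⁶ T. Loop 2 (z = 0.083 m): B₂ = 2.93×10⁻⁶ T.
The fields add: B = B₁ + B₂ = 5.85×10⁻⁶ T.

B ≈ 5.85 μT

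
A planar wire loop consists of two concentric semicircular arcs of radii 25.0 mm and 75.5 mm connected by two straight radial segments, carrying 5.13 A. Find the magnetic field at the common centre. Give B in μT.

The radial connectors point toward the centre, so dl × r̂ = 0 and they contribute nothing.
Each semicircle gives μ₀I/(4R): inner arc 6.45×10⁻⁵ T, outer arc 2.13×10⁻⁵ T.
The two arcs carry current in opposite angular senses, so their fields oppose: B = |6.45×10⁻⁵ − 2.13×10⁻⁵| = 4.31×10⁻⁵ T.

B ≈ 43.1 μT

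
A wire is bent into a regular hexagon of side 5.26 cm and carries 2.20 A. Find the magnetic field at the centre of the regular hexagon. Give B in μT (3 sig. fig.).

Each side is a finite straight segment at perpendicular distance d = a/(2 tan(π/6)) = 0.04555 m from the centre, with end-angles ±π/6.
One side contributes B₁ = (μ₀I/4πd)·2 sin(π/6) = 4.83×10⁻⁶ T.
All 6 sides add in the same direction: B = 6 × 4.83×10⁻⁶ = 2.90×10⁻⁵ T.

B ≈ 29.0 μT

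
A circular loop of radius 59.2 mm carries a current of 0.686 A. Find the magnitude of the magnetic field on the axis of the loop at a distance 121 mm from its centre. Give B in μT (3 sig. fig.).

On the axis of a circular loop, B = μ₀IR² / [2(R²+z²)^(3/2)].
R² + z² = (0.0592)² + (0.121)² = 0.01815 m², and (R²+z²)^(3/2) = 2.44×10⁻³ m³.
B = (4π×10⁻⁷ × 0.686 × 0.003505) / (2 × 2.44×10⁻³) = 6.18×10⁻⁷ T.

B ≈ 0.618 μT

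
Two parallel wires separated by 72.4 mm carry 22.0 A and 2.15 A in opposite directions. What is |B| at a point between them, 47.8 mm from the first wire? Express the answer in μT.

B ≈ 110 μT

Each long wire gives B = μ₀I/(2πd). Distances are d₁ = 0.0478 m and d₂ = 0.0246 m.
B₁ = 9.21×10⁻⁵ T, B₂ = 1.75×10⁻⁵ T.
Between antiparallel currents both contributions point the same way, so they add. B = B₁ + B₂ = 9.21×10⁻⁵ + 1.75×10⁻⁵ = 1.10×10⁻⁴ T.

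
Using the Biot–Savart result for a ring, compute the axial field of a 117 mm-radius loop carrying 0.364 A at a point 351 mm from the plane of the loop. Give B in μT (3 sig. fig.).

On the axis of a circular loop, B = μ₀IR² / [2(R²+z²)^(3/2)].
R² + z² = (0.117)² + (0.351)² = 0.1369 m², and (R²+z²)^(3/2) = 5.06×10⁻² m³.
B = (4π×10⁻⁷ × 0.364 × 0.01369) / (2 × 5.06×10⁻²) = 6.18×10⁻⁸ T.

B ≈ 0.0618 μT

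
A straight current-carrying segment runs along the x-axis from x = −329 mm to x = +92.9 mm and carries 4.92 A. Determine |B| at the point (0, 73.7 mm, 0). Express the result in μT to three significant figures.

B ≈ 11.7 μT

For a finite straight segment, B = (μ₀I/4πd)(sinθ₁ + sinθ₂), where θ₁, θ₂ are the angles from the perpendicular to each end.
The perpendicular distance is d = 0.0737 m; the end-offsets along the wire are a = 0.329 m and b = 0.0929 m.
sinθ₁ = 0.329/√(0.329²+0.0737²) = 0.9758; sinθ₂ = 0.0929/√(0.0929²+0.0737²) = 0.7834.
B = (4π×10⁻⁷ × 4.92) / (4π × 0.0737) × (0.9758 + 0.7834) = 1.17×10⁻⁵ T.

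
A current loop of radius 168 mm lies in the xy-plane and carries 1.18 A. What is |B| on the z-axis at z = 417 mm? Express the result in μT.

On the axis of a circular loop, B = μ₀IR² / [2(R²+z²)^(3/2)].
R² + z² = (0.168)² + (0.417)² = 0.2021 m², and (R²+z²)^(3/2) = 9.09×10⁻² m³.
B = (4π×10⁻⁷ × 1.18 × 0.02822) / (2 × 9.09×10⁻²) = 2.30×10⁻⁷ T.

B ≈ 0.230 μT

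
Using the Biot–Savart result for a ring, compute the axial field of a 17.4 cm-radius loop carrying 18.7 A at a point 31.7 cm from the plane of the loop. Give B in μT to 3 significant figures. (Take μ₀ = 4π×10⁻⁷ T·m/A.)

B ≈ 7.52 μT

On the axis of a circular loop, B = μ₀IR² / [2(R²+z²)^(3/2)].
R² + z² = (0.174)² + (0.317)² = 0.1308 m², and (R²+z²)^(3/2) = 4.73×10⁻² m³.
B = (4π×10⁻⁷ × 18.7 × 0.03028) / (2 × 4.73×10⁻²) = 7.52×10⁻⁶ T.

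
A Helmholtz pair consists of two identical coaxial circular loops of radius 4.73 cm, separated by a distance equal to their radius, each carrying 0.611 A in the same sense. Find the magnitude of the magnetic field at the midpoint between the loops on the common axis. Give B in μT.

Each loop contributes B = μ₀IR²/[2(R²+z²)^(3/2)] on the axis, with z measured from that loop.
Loop 1 (z = 0.02365 m): B₁ = 5.81×10⁻⁶ T. Loop 2 (z = 0.02365 m): B₂ = 5.81×10⁻⁶ T.
The fields add: B = B₁ + B₂ = 1.16×10⁻⁵ T.

B ≈ 11.6 μT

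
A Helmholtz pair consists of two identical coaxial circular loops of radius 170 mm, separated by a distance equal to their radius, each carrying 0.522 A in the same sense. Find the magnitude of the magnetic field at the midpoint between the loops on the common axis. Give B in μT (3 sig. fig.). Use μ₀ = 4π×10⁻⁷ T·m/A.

Each loop contributes B = μ₀IR²/[2(R²+z²)^(3/2)] on the axis, with z measured from that loop.
Loop 1 (z = 0.085 m): B₁ = 1.38×10⁻⁶ T. Loop 2 (z = 0.085 m): B₂ = 1.38×10⁻⁶ T.
The fields add: B = B₁ + B₂ = 2.76×10⁻⁶ T.

B ≈ 2.76 μT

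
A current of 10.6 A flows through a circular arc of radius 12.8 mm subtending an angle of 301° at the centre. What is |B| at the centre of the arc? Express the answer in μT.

B ≈ 435 μT

The Biot–Savart field of a circular arc at its centre is B = μ₀Iφ/(4πR), with φ = 5.253 rad.
B = (4π×10⁻⁷ × 10.6 × 5.253) / (4π × 0.0128) = 4.35×10⁻⁴ T.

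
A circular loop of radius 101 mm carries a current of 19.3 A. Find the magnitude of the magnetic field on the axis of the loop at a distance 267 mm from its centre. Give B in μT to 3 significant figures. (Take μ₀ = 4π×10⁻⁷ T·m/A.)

B ≈ 5.32 μT

On the axis of a circular loop, B = μ₀IR² / [2(R²+z²)^(3/2)].
R² + z² = (0.101)² + (0.267)² = 0.08149 m², and (R²+z²)^(3/2) = 2.33×10⁻² m³.
B = (4π×10⁻⁷ × 19.3 × 0.0102) / (2 × 2.33×10⁻²) = 5.32×10⁻⁶ T.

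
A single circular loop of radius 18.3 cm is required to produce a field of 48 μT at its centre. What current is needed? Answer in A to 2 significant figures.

I ≈ 14 A

At the centre of a circular loop B = μ₀I/(2R), so I = 2RB/μ₀.
With R = 0.183 m, I = 2 × 0.183 × 4.80×10⁻⁵ / (4π×10⁻⁷) = 14.0 A.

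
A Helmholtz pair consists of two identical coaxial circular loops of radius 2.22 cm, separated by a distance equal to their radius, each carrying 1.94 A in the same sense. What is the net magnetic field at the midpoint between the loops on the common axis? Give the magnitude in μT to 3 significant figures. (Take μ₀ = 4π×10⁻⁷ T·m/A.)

B ≈ 78.6 μT

Each loop contributes B = μ₀IR²/[2(R²+z²)^(3/2)] on the axis, with z measured from that loop.
Loop 1 (z = 0.0111 m): B₁ = 3.93×10⁻⁵ T. Loop 2 (z = 0.0111 m): B₂ = 3.93×10⁻⁵ T.
The fields add: B = B₁ + B₂ = 7.86×10⁻⁵ T.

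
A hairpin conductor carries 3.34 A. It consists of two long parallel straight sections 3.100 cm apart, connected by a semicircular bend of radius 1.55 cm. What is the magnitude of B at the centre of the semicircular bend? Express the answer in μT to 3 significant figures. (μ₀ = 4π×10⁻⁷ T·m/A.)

The semicircular arc contributes B_arc = μ₀I·π/(4πR) = μ₀I/(4R) = 6.77×10⁻⁵ T.
Each semi-infinite lead is at perpendicular distance R = 0.0155 m from the centre, with the perpendicular foot at its near end, so it contributes μ₀I/(4πR); both point the same way, together 4.31×10⁻⁵ T.
Arc and leads all point the same direction: B = 6.77×10⁻⁵ + 4.31×10⁻⁵ = 1.11×10⁻⁴ T.

B ≈ 111 μT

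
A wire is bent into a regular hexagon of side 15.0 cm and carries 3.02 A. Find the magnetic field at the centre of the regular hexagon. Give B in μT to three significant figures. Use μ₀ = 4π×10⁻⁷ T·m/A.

Each side is a finite straight segment at perpendicular distance d = a/(2 tan(π/6)) = 0.1299 m from the centre, with end-angles ±π/6.
One side contributes B₁ = (μ₀I/4πd)·2 sin(π/6) = 2.32×10⁻⁶ T.
All 6 sides add in the same direction: B = 6 × 2.32×10⁻⁶ = 1.39×10⁻⁵ T.

B ≈ 13.9 μT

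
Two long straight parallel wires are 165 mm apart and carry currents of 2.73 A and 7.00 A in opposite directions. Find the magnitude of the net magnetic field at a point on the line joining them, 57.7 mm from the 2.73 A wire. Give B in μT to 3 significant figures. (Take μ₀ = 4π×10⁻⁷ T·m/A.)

Each long wire gives B = μ₀I/(2πd). Distances are d₁ = 0.0577 m and d₂ = 0.1073 m.
B₁ = 9.46×10⁻⁶ T, B₂ = 1.30×10⁻⁵ T.
Between antiparallel currents both contributions point the same way, so they add. B = B₁ + B₂ = 9.46×10⁻⁶ + 1.30×10⁻⁵ = 2.25×10⁻⁵ T.

B ≈ 22.5 μT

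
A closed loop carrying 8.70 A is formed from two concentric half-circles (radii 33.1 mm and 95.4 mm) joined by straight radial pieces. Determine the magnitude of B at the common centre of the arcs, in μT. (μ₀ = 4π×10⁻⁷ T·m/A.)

B ≈ 53.9 μT

The radial connectors point toward the centre, so dl × r̂ = 0 and they contribute nothing.
Each semicircle gives μ₀I/(4R): inner arc 8.26×10⁻⁵ T, outer arc 2.86×10⁻⁵ T.
The two arcs carry current in opposite angular senses, so their fields oppose: B = |8.26×10⁻⁵ − 2.86×10⁻⁵| = 5.39×10⁻⁵ T.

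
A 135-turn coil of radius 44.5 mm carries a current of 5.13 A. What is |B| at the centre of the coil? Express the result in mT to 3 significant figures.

B ≈ 9.78 mT

For an N-turn flat coil, B = Nμ₀I/(2R) with R = 0.0445 m.
B = 135 × 7.24×10⁻⁵ T = 9.78×10⁻³ T.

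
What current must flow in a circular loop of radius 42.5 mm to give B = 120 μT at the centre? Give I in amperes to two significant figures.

I ≈ 8.1 A

At the centre of a circular loop B = μ₀I/(2R), so I = 2RB/μ₀.
With R = 0.0425 m, I = 2 × 0.0425 × 1.20×10⁻⁴ / (4π×10⁻⁷) = 8.12 A.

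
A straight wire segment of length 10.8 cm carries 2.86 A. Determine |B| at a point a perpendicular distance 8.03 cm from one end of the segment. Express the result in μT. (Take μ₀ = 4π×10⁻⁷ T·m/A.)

B ≈ 2.86 μT

For a finite straight segment, B = (μ₀I/4πd)(sinθ₁ + sinθ₂), where θ₁, θ₂ are the angles from the perpendicular to each end.
The perpendicular foot is at one end, so the two end-offsets along the wire are 0 and L = 0.108 m.
sinθ₁ = 0/√(0²+0.0803²) = 0.0000; sinθ₂ = 0.108/√(0.108²+0.0803²) = 0.8025.
B = (4π×10⁻⁷ × 2.86) / (4π × 0.0803) × (0.0000 + 0.8025) = 2.86×10⁻⁶ T.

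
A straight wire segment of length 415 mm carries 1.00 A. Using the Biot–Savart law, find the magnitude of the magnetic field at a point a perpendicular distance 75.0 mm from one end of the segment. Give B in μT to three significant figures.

B ≈ 1.31 μT

For a finite straight segment, B = (μ₀I/4πd)(sinθ₁ + sinθ₂), where θ₁, θ₂ are the angles from the perpendicular to each end.
The perpendicular foot is at one end, so the two end-offsets along the wire are 0 and L = 0.415 m.
sinθ₁ = 0/√(0²+0.075²) = 0.0000; sinθ₂ = 0.415/√(0.415²+0.075²) = 0.9841.
B = (4π×10⁻⁷ × 1.00) / (4π × 0.075) × (0.0000 + 0.9841) = 1.31×10⁻⁶ T.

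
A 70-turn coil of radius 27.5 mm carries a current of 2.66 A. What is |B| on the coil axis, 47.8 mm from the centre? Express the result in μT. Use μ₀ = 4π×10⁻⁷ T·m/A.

For an N-turn flat coil, B = Nμ₀IR²/[2(R²+z²)^(3/2)] with R = 0.0275 m, z = 0.0478 m.
B = 70 × 7.54×10⁻⁶ T = 5.28×10⁻⁴ T.

B ≈ 528 μT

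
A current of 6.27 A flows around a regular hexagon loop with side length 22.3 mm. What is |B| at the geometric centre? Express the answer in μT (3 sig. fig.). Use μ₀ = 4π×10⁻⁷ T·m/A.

Each side is a finite straight segment at perpendicular distance d = a/(2 tan(π/6)) = 0.01931 m from the centre, with end-angles ±π/6.
One side contributes B₁ = (μ₀I/4πd)·2 sin(π/6) = 3.25×10⁻⁵ T.
All 6 sides add in the same direction: B = 6 × 3.25×10⁻⁵ = 1.95×10⁻⁴ T.

B ≈ 195 μT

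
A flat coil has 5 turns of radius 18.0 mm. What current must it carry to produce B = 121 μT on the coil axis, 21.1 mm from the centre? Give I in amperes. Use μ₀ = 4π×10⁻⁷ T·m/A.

For an N-turn coil, B = Nμ₀IR²/[2(R²+z²)^(3/2)] with R = 0.018 m, z = 0.0211 m, so I = 2B(R²+z²)^(3/2)/(Nμ₀R²) = 2 × 1.21×10⁻⁴ × 2.13×10⁻⁵ / (5 × 4π×10⁻⁷ × 0.000324) = 2.54 A.

I ≈ 2.54 A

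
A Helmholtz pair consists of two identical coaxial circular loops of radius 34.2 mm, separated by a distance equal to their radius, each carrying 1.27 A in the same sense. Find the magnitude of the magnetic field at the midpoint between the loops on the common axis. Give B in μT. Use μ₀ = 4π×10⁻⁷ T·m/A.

B ≈ 33.4 μT

Each loop contributes B = μ₀IR²/[2(R²+z²)^(3/2)] on the axis, with z measured from that loop.
Loop 1 (z = 0.0171 m): B₁ = 1.67×10⁻⁵ T. Loop 2 (z = 0.0171 m): B₂ = 1.67×10⁻⁵ T.
The fields add: B = B₁ + B₂ = 3.34×10⁻⁵ T.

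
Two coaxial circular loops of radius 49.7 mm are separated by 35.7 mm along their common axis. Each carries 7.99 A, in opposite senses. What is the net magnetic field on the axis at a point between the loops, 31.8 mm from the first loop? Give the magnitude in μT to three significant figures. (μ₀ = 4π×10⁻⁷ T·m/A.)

Each loop contributes B = μ₀IR²/[2(R²+z²)^(3/2)] on the axis, with z measured from that loop.
Loop 1 (z = 0.0318 m): B₁ = 6.04×10⁻⁵ T. Loop 2 (z = 0.0039 m): B₂ = 1.00×10⁻⁴ T.
The fields oppose: B = |B₁ − B₂| = 3.97×10⁻⁵ T.

B ≈ 39.7 μT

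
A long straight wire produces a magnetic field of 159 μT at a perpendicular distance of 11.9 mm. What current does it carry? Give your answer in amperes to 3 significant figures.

For a long straight wire B = μ₀I/(2πd), so I = 2πdB/μ₀.
I = 2π × 0.0119 × 1.59×10⁻⁴ / (4π×10⁻⁷) = 9.46 A.

I ≈ 9.46 A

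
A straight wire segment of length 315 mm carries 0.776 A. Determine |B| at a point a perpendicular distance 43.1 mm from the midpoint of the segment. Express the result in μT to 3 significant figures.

B ≈ 3.47 μT

For a finite straight segment, B = (μ₀I/4πd)(sinθ₁ + sinθ₂), where θ₁, θ₂ are the angles from the perpendicular to each end.
The perpendicular from the point meets the wire at its midpoint, so each end is L/2 = 0.1575 m away along the wire.
sinθ₁ = 0.1575/√(0.1575²+0.0431²) = 0.9645; sinθ₂ = 0.1575/√(0.1575²+0.0431²) = 0.9645.
B = (4π×10⁻⁷ × 0.776) / (4π × 0.0431) × (0.9645 + 0.9645) = 3.47×10⁻⁶ T.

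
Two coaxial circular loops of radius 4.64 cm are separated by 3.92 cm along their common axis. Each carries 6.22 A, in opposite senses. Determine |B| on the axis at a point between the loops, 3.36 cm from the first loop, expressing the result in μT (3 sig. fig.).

Each loop contributes B = μ₀IR²/[2(R²+z²)^(3/2)] on the axis, with z measured from that loop.
Loop 1 (z = 0.0336 m): B₁ = 4.48×10⁻⁵ T. Loop 2 (z = 0.0056 m): B₂ = 8.24×10⁻⁵ T.
The fields oppose: B = |B₁ − B₂| = 3.77×10⁻⁵ T.

B ≈ 37.7 μT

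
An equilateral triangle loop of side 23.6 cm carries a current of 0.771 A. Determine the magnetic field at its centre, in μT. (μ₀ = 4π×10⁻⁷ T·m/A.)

Each side is a finite straight segment at perpendicular distance d = a/(2 tan(π/3)) = 0.06813 m from the centre, with end-angles ±π/3.
One side contributes B₁ = (μ₀I/4πd)·2 sin(π/3) = 1.96×10⁻⁶ T.
All 3 sides add in the same direction: B = 3 × 1.96×10⁻⁶ = 5.88×10⁻⁶ T.

B ≈ 5.88 μT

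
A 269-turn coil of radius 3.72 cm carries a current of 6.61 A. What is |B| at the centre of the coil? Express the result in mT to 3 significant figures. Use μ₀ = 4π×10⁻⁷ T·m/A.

B ≈ 30.0 mT

For an N-turn flat coil, B = Nμ₀I/(2R) with R = 0.0372 m.
B = 269 × 1.12×10⁻⁴ T = 3.00×10⁻² T.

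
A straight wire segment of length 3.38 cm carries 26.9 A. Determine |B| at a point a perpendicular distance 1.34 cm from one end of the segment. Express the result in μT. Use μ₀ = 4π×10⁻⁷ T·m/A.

For a finite straight segment, B = (μ₀I/4πd)(sinθ₁ + sinθ₂), where θ₁, θ₂ are the angles from the perpendicular to each end.
The perpendicular foot is at one end, so the two end-offsets along the wire are 0 and L = 0.0338 m.
sinθ₁ = 0/√(0²+0.0134²) = 0.0000; sinθ₂ = 0.0338/√(0.0338²+0.0134²) = 0.9296.
B = (4π×10⁻⁷ × 26.9) / (4π × 0.0134) × (0.0000 + 0.9296) = 1.87×10⁻⁴ T.

B ≈ 187 μT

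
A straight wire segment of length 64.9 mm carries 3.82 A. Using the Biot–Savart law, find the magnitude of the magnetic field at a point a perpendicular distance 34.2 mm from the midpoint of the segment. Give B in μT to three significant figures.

For a finite straight segment, B = (μ₀I/4πd)(sinθ₁ + sinθ₂), where θ₁, θ₂ are the angles from the perpendicular to each end.
The perpendicular from the point meets the wire at its midpoint, so each end is L/2 = 0.03245 m away along the wire.
sinθ₁ = 0.03245/√(0.03245²+0.0342²) = 0.6883; sinθ₂ = 0.03245/√(0.03245²+0.0342²) = 0.6883.
B = (4π×10⁻⁷ × 3.82) / (4π × 0.0342) × (0.6883 + 0.6883) = 1.54×10⁻⁵ T.

B ≈ 15.4 μT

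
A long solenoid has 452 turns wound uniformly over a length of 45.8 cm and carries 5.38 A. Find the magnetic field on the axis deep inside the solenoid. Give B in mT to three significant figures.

Inside a long solenoid, B = μ₀nI with n = 986.9 turns/m.
B = 4π×10⁻⁷ × 986.9 × 5.38 = 6.67×10⁻³ T.

B ≈ 6.67 mT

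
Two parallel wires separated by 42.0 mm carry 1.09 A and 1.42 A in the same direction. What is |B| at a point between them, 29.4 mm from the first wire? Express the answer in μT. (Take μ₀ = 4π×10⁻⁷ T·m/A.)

B ≈ 15.1 μT

Each long wire gives B = μ₀I/(2πd). Distances are d₁ = 0.0294 m and d₂ = 0.0126 m.
B₁ = 7.41×10⁻⁶ T, B₂ = 2.25×10⁻⁵ T.
Between parallel currents the two contributions point in opposite directions, so they subtract. B = |B₁ − B₂| = |7.41×10⁻⁶ − 2.25×10⁻⁵| = 1.51×10⁻⁵ T.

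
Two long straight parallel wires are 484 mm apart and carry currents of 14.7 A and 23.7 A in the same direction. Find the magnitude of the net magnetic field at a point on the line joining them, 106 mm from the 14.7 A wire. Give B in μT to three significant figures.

Each long wire gives B = μ₀I/(2πd). Distances are d₁ = 0.106 m and d₂ = 0.378 m.
B₁ = 2.77×10⁻⁵ T, B₂ = 1.25×10⁻⁵ T.
Between parallel currents the two contributions point in opposite directions, so they subtract. B = |B₁ − B₂| = |2.77×10⁻⁵ − 1.25×10⁻⁵| = 1.52×10⁻⁵ T.

B ≈ 15.2 μT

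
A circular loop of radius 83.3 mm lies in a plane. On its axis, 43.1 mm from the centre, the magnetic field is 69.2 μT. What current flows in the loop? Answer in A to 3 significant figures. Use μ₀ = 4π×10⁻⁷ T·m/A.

On the axis of a loop, B = μ₀IR²/[2(R²+z²)^(3/2)], so I = 2B(R²+z²)^(3/2)/(μ₀R²).
R² + z² = 0.006939 + 0.001858 = 0.008796 m²; raised to 3/2 gives 8.25×10⁻⁴ m³.
I = 2 × 6.92×10⁻⁵ × 8.25×10⁻⁴ / (1.26×10⁻⁶ × 0.006939) = 13.1 A.

I ≈ 13.1 A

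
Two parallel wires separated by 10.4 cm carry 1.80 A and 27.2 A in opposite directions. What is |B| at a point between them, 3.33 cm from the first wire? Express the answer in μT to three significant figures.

Each long wire gives B = μ₀I/(2πd). Distances are d₁ = 0.0333 m and d₂ = 0.0707 m.
B₁ = 1.08×10⁻⁵ T, B₂ = 7.69×10⁻⁵ T.
Between antiparallel currents both contributions point the same way, so they add. B = B₁ + B₂ = 1.08×10⁻⁵ + 7.69×10⁻⁵ = 8.78×10⁻⁵ T.

B ≈ 87.8 μT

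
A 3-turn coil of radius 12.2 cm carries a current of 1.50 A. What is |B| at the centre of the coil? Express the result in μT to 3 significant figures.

B ≈ 23.2 μT

For an N-turn flat coil, B = Nμ₀I/(2R) with R = 0.122 m.
B = 3 × 7.73×10⁻⁶ T = 2.32×10⁻⁵ T.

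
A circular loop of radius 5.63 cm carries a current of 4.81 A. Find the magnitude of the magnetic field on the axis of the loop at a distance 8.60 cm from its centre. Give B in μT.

B ≈ 8.82 μT

On the axis of a circular loop, B = μ₀IR² / [2(R²+z²)^(3/2)].
R² + z² = (0.0563)² + (0.086)² = 0.01057 m², and (R²+z²)^(3/2) = 1.09×10⁻³ m³.
B = (4π×10⁻⁷ × 4.81 × 0.00317) / (2 × 1.09×10⁻³) = 8.82×10⁻⁶ T.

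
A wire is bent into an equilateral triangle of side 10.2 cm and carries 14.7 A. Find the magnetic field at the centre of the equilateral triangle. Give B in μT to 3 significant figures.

Each side is a finite straight segment at perpendicular distance d = a/(2 tan(π/3)) = 0.02944 m from the centre, with end-angles ±π/3.
One side contributes B₁ = (μ₀I/4πd)·2 sin(π/3) = 8.65×10⁻⁵ T.
All 3 sides add in the same direction: B = 3 × 8.65×10⁻⁵ = 2.59×10⁻⁴ T.

B ≈ 259 μT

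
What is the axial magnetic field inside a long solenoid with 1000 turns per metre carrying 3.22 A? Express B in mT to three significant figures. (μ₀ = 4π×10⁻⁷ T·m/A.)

B ≈ 4.05 mT

Inside a long solenoid, B = μ₀nI with n = 1000 turns/m.
B = 4π×10⁻⁷ × 1000 × 3.22 = 4.05×10⁻³ T.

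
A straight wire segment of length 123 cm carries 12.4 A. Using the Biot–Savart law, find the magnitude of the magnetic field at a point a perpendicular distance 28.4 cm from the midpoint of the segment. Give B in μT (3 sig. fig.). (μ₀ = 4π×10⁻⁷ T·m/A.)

For a finite straight segment, B = (μ₀I/4πd)(sinθ₁ + sinθ₂), where θ₁, θ₂ are the angles from the perpendicular to each end.
The perpendicular from the point meets the wire at its midpoint, so each end is L/2 = 0.615 m away along the wire.
sinθ₁ = 0.615/√(0.615²+0.284²) = 0.9079; sinθ₂ = 0.615/√(0.615²+0.284²) = 0.9079.
B = (4π×10⁻⁷ × 12.4) / (4π × 0.284) × (0.9079 + 0.9079) = 7.93×10⁻⁶ T.

B ≈ 7.93 μT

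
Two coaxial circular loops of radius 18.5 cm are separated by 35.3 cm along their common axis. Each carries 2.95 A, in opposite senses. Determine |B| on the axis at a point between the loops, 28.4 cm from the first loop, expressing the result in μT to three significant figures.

Each loop contributes B = μ₀IR²/[2(R²+z²)^(3/2)] on the axis, with z measured from that loop.
Loop 1 (z = 0.284 m): B₁ = 1.63×10⁻⁶ T. Loop 2 (z = 0.069 m): B₂ = 8.24×10⁻⁶ T.
The fields oppose: B = |B₁ − B₂| = 6.61×10⁻⁶ T.

B ≈ 6.61 μT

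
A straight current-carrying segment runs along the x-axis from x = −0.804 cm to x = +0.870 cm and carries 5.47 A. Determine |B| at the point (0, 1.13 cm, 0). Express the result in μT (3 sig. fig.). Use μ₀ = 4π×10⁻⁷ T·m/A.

B ≈ 57.6 μT

For a finite straight segment, B = (μ₀I/4πd)(sinθ₁ + sinθ₂), where θ₁, θ₂ are the angles from the perpendicular to each end.
The perpendicular distance is d = 0.0113 m; the end-offsets along the wire are a = 0.00804 m and b = 0.0087 m.
sinθ₁ = 0.00804/√(0.00804²+0.0113²) = 0.5797; sinθ₂ = 0.0087/√(0.0087²+0.0113²) = 0.6100.
B = (4π×10⁻⁷ × 5.47) / (4π × 0.0113) × (0.5797 + 0.6100) = 5.76×10⁻⁵ T.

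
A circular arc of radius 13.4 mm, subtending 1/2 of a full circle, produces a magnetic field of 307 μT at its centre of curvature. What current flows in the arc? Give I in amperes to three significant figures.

I ≈ 13.1 A

For a circular arc, B = μ₀Iφ/(4πR) with φ in radians; here φ = 3.142 rad.
So I = 4πRB/(μ₀φ) = 4π × 0.0134 × 3.07×10⁻⁴ / (4π×10⁻⁷ × 3.142) = 13.1 A.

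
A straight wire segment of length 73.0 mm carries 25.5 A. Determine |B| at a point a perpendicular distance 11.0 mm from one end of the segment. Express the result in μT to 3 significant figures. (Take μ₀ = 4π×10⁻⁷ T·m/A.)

B ≈ 229 μT

For a finite straight segment, B = (μ₀I/4πd)(sinθ₁ + sinθ₂), where θ₁, θ₂ are the angles from the perpendicular to each end.
The perpendicular foot is at one end, so the two end-offsets along the wire are 0 and L = 0.073 m.
sinθ₁ = 0/√(0²+0.011²) = 0.0000; sinθ₂ = 0.073/√(0.073²+0.011²) = 0.9888.
B = (4π×10⁻⁷ × 25.5) / (4π × 0.011) × (0.0000 + 0.9888) = 2.29×10⁻⁴ T.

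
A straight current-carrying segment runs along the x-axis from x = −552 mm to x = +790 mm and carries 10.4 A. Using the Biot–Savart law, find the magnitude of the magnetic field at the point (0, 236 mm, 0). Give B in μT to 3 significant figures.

B ≈ 8.27 μT

For a finite straight segment, B = (μ₀I/4πd)(sinθ₁ + sinθ₂), where θ₁, θ₂ are the angles from the perpendicular to each end.
The perpendicular distance is d = 0.236 m; the end-offsets along the wire are a = 0.552 m and b = 0.79 m.
sinθ₁ = 0.552/√(0.552²+0.236²) = 0.9195; sinθ₂ = 0.79/√(0.79²+0.236²) = 0.9582.
B = (4π×10⁻⁷ × 10.4) / (4π × 0.236) × (0.9195 + 0.9582) = 8.27×10⁻⁶ T.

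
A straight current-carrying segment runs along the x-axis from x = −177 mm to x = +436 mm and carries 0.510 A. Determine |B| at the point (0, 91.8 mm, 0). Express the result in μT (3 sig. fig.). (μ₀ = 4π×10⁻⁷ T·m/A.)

B ≈ 1.04 μT

For a finite straight segment, B = (μ₀I/4πd)(sinθ₁ + sinθ₂), where θ₁, θ₂ are the angles from the perpendicular to each end.
The perpendicular distance is d = 0.0918 m; the end-offsets along the wire are a = 0.177 m and b = 0.436 m.
sinθ₁ = 0.177/√(0.177²+0.0918²) = 0.8877; sinθ₂ = 0.436/√(0.436²+0.0918²) = 0.9785.
B = (4π×10⁻⁷ × 0.510) / (4π × 0.0918) × (0.8877 + 0.9785) = 1.04×10⁻⁶ T.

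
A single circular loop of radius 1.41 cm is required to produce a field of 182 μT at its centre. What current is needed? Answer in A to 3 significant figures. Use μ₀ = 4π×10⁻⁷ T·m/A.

I ≈ 4.08 A

At the centre of a circular loop B = μ₀I/(2R), so I = 2RB/μ₀.
With R = 0.0141 m, I = 2 × 0.0141 × 1.82×10⁻⁴ / (4π×10⁻⁷) = 4.08 A.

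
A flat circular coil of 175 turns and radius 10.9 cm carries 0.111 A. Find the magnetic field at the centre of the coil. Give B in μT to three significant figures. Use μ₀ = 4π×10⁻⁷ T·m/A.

For an N-turn flat coil, B = Nμ₀I/(2R) with R = 0.109 m.
B = 175 × 6.40×10⁻⁷ T = 1.12×10⁻⁴ T.

B ≈ 112 μT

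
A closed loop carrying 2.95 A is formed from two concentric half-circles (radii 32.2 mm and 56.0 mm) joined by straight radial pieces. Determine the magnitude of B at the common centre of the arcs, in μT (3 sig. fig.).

The radial connectors point toward the centre, so dl × r̂ = 0 and they contribute nothing.
Each semicircle gives μ₀I/(4R): inner arc 2.88×10⁻⁵ T, outer arc 1.65×10⁻⁵ T.
The two arcs carry current in opposite angular senses, so their fields oppose: B = |2.88×10⁻⁵ − 1.65×10⁻⁵| = 1.22×10⁻⁵ T.

B ≈ 12.2 μT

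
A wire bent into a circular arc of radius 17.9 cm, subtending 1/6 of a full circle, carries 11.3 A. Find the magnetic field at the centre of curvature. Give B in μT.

B ≈ 6.61 μT

The Biot–Savart field of a circular arc at its centre is B = μ₀Iφ/(4πR), with φ = 1.047 rad.
B = (4π×10⁻⁷ × 11.3 × 1.047) / (4π × 0.179) = 6.61×10⁻⁶ T.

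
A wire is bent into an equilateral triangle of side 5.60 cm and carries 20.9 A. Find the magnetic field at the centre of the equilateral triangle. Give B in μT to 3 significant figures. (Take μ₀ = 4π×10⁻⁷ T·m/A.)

B ≈ 672 μT

Each side is a finite straight segment at perpendicular distance d = a/(2 tan(π/3)) = 0.01617 m from the centre, with end-angles ±π/3.
One side contributes B₁ = (μ₀I/4πd)·2 sin(π/3) = 2.24×10⁻⁴ T.
All 3 sides add in the same direction: B = 3 × 2.24×10⁻⁴ = 6.72×10⁻⁴ T.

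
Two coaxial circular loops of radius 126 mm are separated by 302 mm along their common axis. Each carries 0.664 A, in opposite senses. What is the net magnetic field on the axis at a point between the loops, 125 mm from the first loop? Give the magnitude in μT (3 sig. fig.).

Each loop contributes B = μ₀IR²/[2(R²+z²)^(3/2)] on the axis, with z measured from that loop.
Loop 1 (z = 0.125 m): B₁ = 1.18×10⁻⁶ T. Loop 2 (z = 0.177 m): B₂ = 6.46×10⁻⁷ T.
The fields oppose: B = |B₁ − B₂| = 5.39×10⁻⁷ T.

B ≈ 0.539 μT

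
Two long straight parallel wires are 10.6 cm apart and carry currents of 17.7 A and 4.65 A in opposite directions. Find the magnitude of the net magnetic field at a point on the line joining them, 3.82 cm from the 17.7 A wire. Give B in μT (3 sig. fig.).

Each long wire gives B = μ₀I/(2πd). Distances are d₁ = 0.0382 m and d₂ = 0.0678 m.
B₁ = 9.27×10⁻⁵ T, B₂ = 1.37×10⁻⁵ T.
Between antiparallel currents both contributions point the same way, so they add. B = B₁ + B₂ = 9.27×10⁻⁵ + 1.37×10⁻⁵ = 1.06×10⁻⁴ T.

B ≈ 106 μT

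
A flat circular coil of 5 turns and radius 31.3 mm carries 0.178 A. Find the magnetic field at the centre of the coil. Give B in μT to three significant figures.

For an N-turn flat coil, B = Nμ₀I/(2R) with R = 0.0313 m.
B = 5 × 3.57×10⁻⁶ T = 1.79×10⁻⁵ T.

B ≈ 17.9 μT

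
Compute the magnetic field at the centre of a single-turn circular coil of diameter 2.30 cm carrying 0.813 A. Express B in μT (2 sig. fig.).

B ≈ 44 μT

At the centre of a circular loop the Biot–Savart law gives B = μ₀I/(2R) (so R = 0.0115 m).
B = (4π×10⁻⁷ × 0.813) / (2 × 0.0115) = 4.44×10⁻⁵ T.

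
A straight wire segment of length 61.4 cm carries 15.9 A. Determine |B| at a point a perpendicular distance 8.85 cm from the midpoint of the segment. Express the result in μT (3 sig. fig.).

For a finite straight segment, B = (μ₀I/4πd)(sinθ₁ + sinθ₂), where θ₁, θ₂ are the angles from the perpendicular to each end.
The perpendicular from the point meets the wire at its midpoint, so each end is L/2 = 0.307 m away along the wire.
sinθ₁ = 0.307/√(0.307²+0.0885²) = 0.9609; sinθ₂ = 0.307/√(0.307²+0.0885²) = 0.9609.
B = (4π×10⁻⁷ × 15.9) / (4π × 0.0885) × (0.9609 + 0.9609) = 3.45×10⁻⁵ T.

B ≈ 34.5 μT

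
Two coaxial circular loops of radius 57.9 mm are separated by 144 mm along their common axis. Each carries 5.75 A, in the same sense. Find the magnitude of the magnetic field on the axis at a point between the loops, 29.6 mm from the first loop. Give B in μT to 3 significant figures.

B ≈ 49.8 μT

Each loop contributes B = μ₀IR²/[2(R²+z²)^(3/2)] on the axis, with z measured from that loop.
Loop 1 (z = 0.0296 m): B₁ = 4.40×10⁻⁵ T. Loop 2 (z = 0.1144 m): B₂ = 5.75×10⁻⁶ T.
The fields add: B = B₁ + B₂ = 4.98×10⁻⁵ T.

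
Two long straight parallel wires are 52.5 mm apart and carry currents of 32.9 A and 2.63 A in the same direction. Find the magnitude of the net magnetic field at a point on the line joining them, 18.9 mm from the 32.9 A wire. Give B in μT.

Each long wire gives B = μ₀I/(2πd). Distances are d₁ = 0.0189 m and d₂ = 0.0336 m.
B₁ = 3.48×10⁻⁴ T, B₂ = 1.57×10⁻⁵ T.
Between parallel currents the two contributions point in opposite directions, so they subtract. B = |B₁ − B₂| = |3.48×10⁻⁴ − 1.57×10⁻⁵| = 3.32×10⁻⁴ T.

B ≈ 332 μT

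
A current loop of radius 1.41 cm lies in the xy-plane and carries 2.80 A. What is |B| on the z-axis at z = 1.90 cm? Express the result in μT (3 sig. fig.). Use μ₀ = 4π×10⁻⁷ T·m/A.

B ≈ 26.4 μT

On the axis of a circular loop, B = μ₀IR² / [2(R²+z²)^(3/2)].
R² + z² = (0.0141)² + (0.019)² = 0.0005598 m², and (R²+z²)^(3/2) = 1.32×10⁻⁵ m³.
B = (4π×10⁻⁷ × 2.80 × 0.0001988) / (2 × 1.32×10⁻⁵) = 2.64×10⁻⁵ T.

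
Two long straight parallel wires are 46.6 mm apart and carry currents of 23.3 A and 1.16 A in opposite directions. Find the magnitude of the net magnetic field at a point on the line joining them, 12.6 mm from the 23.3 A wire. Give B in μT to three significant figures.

Each long wire gives B = μ₀I/(2πd). Distances are d₁ = 0.0126 m and d₂ = 0.034 m.
B₁ = 3.70×10⁻⁴ T, B₂ = 6.82×10⁻⁶ T.
Between antiparallel currents both contributions point the same way, so they add. B = B₁ + B₂ = 3.70×10⁻⁴ + 6.82×10⁻⁶ = 3.77×10⁻⁴ T.

B ≈ 377 μT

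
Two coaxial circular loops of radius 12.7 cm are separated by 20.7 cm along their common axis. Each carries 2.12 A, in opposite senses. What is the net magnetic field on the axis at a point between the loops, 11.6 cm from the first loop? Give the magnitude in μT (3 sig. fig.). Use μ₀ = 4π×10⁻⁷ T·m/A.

B ≈ 1.41 μT

Each loop contributes B = μ₀IR²/[2(R²+z²)^(3/2)] on the axis, with z measured from that loop.
Loop 1 (z = 0.116 m): B₁ = 4.22×10⁻⁶ T. Loop 2 (z = 0.091 m): B₂ = 5.63×10⁻⁶ T.
The fields oppose: B = |B₁ − B₂| = 1.41×10⁻⁶ T.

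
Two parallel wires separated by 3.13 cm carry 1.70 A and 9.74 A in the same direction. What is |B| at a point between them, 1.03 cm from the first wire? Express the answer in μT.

Each long wire gives B = μ₀I/(2πd). Distances are d₁ = 0.0103 m and d₂ = 0.021 m.
B₁ = 3.30×10⁻⁵ T, B₂ = 9.28×10⁻⁵ T.
Between parallel currents the two contributions point in opposite directions, so they subtract. B = |B₁ − B₂| = |3.30×10⁻⁵ − 9.28×10⁻⁵| = 5.98×10⁻⁵ T.

B ≈ 59.8 μT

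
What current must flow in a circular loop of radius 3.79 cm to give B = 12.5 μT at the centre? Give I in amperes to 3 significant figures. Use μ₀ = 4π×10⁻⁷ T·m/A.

At the centre of a circular loop B = μ₀I/(2R), so I = 2RB/μ₀.
With R = 0.0379 m, I = 2 × 0.0379 × 1.25×10⁻⁵ / (4π×10⁻⁷) = 0.754 A.

I ≈ 0.754 A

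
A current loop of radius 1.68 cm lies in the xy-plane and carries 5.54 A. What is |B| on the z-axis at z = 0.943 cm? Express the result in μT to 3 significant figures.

On the axis of a circular loop, B = μ₀IR² / [2(R²+z²)^(3/2)].
R² + z² = (0.0168)² + (0.00943)² = 0.0003712 m², and (R²+z²)^(3/2) = 7.15×10⁻⁶ m³.
B = (4π×10⁻⁷ × 5.54 × 0.0002822) / (2 × 7.15×10⁻⁶) = 1.37×10⁻⁴ T.

B ≈ 137 μT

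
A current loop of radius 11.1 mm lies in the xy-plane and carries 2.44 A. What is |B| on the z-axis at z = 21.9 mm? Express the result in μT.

On the axis of a circular loop, B = μ₀IR² / [2(R²+z²)^(3/2)].
R² + z² = (0.0111)² + (0.0219)² = 0.0006028 m², and (R²+z²)^(3/2) = 1.48×10⁻⁵ m³.
B = (4π×10⁻⁷ × 2.44 × 0.0001232) / (2 × 1.48×10⁻⁵) = 1.28×10⁻⁵ T.

B ≈ 12.8 μT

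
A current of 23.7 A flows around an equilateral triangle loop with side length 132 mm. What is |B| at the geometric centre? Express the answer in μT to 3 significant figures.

B ≈ 323 μT

Each side is a finite straight segment at perpendicular distance d = a/(2 tan(π/3)) = 0.03811 m from the centre, with end-angles ±π/3.
One side contributes B₁ = (μ₀I/4πd)·2 sin(π/3) = 1.08×10⁻⁴ T.
All 3 sides add in the same direction: B = 3 × 1.08×10⁻⁴ = 3.23×10⁻⁴ T.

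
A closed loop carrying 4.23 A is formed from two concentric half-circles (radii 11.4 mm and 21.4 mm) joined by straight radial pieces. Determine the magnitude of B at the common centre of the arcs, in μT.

B ≈ 54.5 μT

The radial connectors point toward the centre, so dl × r̂ = 0 and they contribute nothing.
Each semicircle gives μ₀I/(4R): inner arc 1.17×10⁻⁴ T, outer arc 6.21×10⁻⁵ T.
The two arcs carry current in opposite angular senses, so their fields oppose: B = |1.17×10⁻⁴ − 6.21×10⁻⁵| = 5.45×10⁻⁵ T.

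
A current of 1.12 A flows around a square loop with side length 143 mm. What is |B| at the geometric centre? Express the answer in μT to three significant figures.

Each side is a finite straight segment at perpendicular distance d = a/(2 tan(π/4)) = 0.0715 m from the centre, with end-angles ±π/4.
One side contributes B₁ = (μ₀I/4πd)·2 sin(π/4) = 2.22×10⁻⁶ T.
All 4 sides add in the same direction: B = 4 × 2.22×10⁻⁶ = 8.86×10⁻⁶ T.

B ≈ 8.86 μT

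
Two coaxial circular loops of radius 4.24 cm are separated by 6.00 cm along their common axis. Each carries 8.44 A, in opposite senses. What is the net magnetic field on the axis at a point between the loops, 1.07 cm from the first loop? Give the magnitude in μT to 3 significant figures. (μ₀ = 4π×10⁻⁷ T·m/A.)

B ≈ 79.3 μT

Each loop contributes B = μ₀IR²/[2(R²+z²)^(3/2)] on the axis, with z measured from that loop.
Loop 1 (z = 0.0107 m): B₁ = 1.14×10⁻⁴ T. Loop 2 (z = 0.0493 m): B₂ = 3.47×10⁻⁵ T.
The fields oppose: B = |B₁ − B₂| = 7.93×10⁻⁵ T.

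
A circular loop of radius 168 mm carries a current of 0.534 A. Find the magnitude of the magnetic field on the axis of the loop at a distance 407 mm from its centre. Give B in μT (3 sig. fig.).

On the axis of a circular loop, B = μ₀IR² / [2(R²+z²)^(3/2)].
R² + z² = (0.168)² + (0.407)² = 0.1939 m², and (R²+z²)^(3/2) = 8.54×10⁻² m³.
B = (4π×10⁻⁷ × 0.534 × 0.02822) / (2 × 8.54×10⁻²) = 1.11×10⁻⁷ T.

B ≈ 0.111 μT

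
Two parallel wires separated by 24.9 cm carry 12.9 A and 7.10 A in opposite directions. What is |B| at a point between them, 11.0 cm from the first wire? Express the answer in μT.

Each long wire gives B = μ₀I/(2πd). Distances are d₁ = 0.11 m and d₂ = 0.139 m.
B₁ = 2.35×10⁻⁵ T, B₂ = 1.02×10⁻⁵ T.
Between antiparallel currents both contributions point the same way, so they add. B = B₁ + B₂ = 2.35×10⁻⁵ + 1.02×10⁻⁵ = 3.37×10⁻⁵ T.

B ≈ 33.7 μT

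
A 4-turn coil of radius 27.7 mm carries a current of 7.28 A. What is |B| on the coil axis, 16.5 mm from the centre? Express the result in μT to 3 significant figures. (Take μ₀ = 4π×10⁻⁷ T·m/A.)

B ≈ 419 μT

For an N-turn flat coil, B = Nμ₀IR²/[2(R²+z²)^(3/2)] with R = 0.0277 m, z = 0.0165 m.
B = 4 × 1.05×10⁻⁴ T = 4.19×10⁻⁴ T.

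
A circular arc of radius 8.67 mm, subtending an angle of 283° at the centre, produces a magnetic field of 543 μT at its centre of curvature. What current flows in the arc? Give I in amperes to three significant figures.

I ≈ 9.53 A

For a circular arc, B = μ₀Iφ/(4πR) with φ in radians; here φ = 4.939 rad.
So I = 4πRB/(μ₀φ) = 4π × 0.00867 × 5.43×10⁻⁴ / (4π×10⁻⁷ × 4.939) = 9.53 A.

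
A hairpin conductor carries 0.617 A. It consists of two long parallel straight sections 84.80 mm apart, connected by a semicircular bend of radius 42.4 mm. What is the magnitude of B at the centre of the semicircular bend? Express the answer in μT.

B ≈ 7.48 μT

The semicircular arc contributes B_arc = μ₀I·π/(4πR) = μ₀I/(4R) = 4.57×10⁻⁶ T.
Each semi-infinite lead is at perpendicular distance R = 0.0424 m from the centre, with the perpendicular foot at its near end, so it contributes μ₀I/(4πR); both point the same way, together 2.91×10⁻⁶ T.
Arc and leads all point the same direction: B = 4.57×10⁻⁶ + 2.91×10⁻⁶ = 7.48×10⁻⁶ T.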